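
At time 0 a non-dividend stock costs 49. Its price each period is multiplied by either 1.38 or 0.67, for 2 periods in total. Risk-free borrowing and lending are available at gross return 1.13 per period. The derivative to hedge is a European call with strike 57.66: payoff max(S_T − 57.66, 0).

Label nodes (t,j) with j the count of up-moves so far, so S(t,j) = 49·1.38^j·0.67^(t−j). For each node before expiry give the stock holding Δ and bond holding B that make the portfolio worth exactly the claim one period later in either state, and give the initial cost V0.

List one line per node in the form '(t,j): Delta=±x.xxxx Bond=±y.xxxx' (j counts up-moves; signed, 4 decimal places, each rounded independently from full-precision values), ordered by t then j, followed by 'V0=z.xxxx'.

Risk-neutral probability p* = (R−d)/(u−d) = (1.13−0.67)/(1.38−0.67) = 0.6479.
At expiry t=2: V(2,0)=0.0000, V(2,1)=0.0000, V(2,2)=35.6556
(1,0): S=32.8300. Δ = (V_up−V_dn)/(S_up−S_dn) = (0.0000−0.0000)/(45.3054−21.9961) = 0.0000. V = [p*·0.0000 + (1−p*)·0.0000]/1.13 = 0.0000. B = V − Δ·S = 0.0000.
(1,1): S=67.6200. Δ = (V_up−V_dn)/(S_up−S_dn) = (35.6556−0.0000)/(93.3156−45.3054) = 0.7427. V = [p*·35.6556 + (1−p*)·0.0000]/1.13 = 20.4432. B = V − Δ·S = -29.7760.
(0,0): S=49.0000. Δ = (V_up−V_dn)/(S_up−S_dn) = (20.4432−0.0000)/(67.6200−32.8300) = 0.5876. V = [p*·20.4432 + (1−p*)·0.0000]/1.13 = 11.7211. B = V − Δ·S = -17.0721.
Root portfolio cost Δ·49+B reproduces V0=11.7211.

(0,0): Delta=0.5876 Bond=-17.0721
(1,0): Delta=0.0000 Bond=0.0000
(1,1): Delta=0.7427 Bond=-29.7760
V0=11.7211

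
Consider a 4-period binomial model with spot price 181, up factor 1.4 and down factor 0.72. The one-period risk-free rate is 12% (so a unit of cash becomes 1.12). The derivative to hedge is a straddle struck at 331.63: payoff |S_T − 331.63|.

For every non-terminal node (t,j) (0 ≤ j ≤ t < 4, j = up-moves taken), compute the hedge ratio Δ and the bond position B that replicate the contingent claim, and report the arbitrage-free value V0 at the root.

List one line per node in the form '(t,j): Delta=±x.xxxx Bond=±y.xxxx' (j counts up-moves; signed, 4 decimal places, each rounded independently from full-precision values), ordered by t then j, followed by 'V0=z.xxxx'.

(0,0): Delta=-0.0765 Bond=110.0232
(1,0): Delta=-0.8383 Bond=222.5039
(1,1): Delta=0.1977 Bond=53.7315
(2,0): Delta=-1.0000 Bond=264.3734
(2,1): Delta=-0.7801 Bond=238.5860
(2,2): Delta=0.5497 Bond=-64.7053
(3,0): Delta=-1.0000 Bond=296.0982
(3,1): Delta=-1.0000 Bond=296.0982
(3,2): Delta=-0.7010 Bond=246.9989
(3,3): Delta=1.0000 Bond=-296.0982
V0=96.1705

Under the risk-neutral measure, an up-move has probability p* = (R−d)/(u−d) = 0.5882 and values discount at R = 1.12.
Terminal values V(4,·): V(4,0)=282.9883, V(4,1)=237.0490, V(4,2)=147.7224, V(4,3)=25.9681, V(4,4)=363.6996
  t=3,j=0: stock 67.5579 → up 94.5810 (V=237.0490), down 48.6417 (V=282.9883). Price 228.5403; hedge Δ=-1.0000, bond B=296.0982.
  t=3,j=1: stock 131.3626 → up 183.9076 (V=147.7224), down 94.5810 (V=237.0490). Price 164.7357; hedge Δ=-1.0000, bond B=296.0982.
  t=3,j=2: stock 255.4272 → up 357.5981 (V=25.9681), down 183.9076 (V=147.7224). Price 67.9484; hedge Δ=-0.7010, bond B=246.9989.
  t=3,j=3: stock 496.6640 → up 695.3296 (V=363.6996), down 357.5981 (V=25.9681). Price 200.5658; hedge Δ=1.0000, bond B=-296.0982.
  t=2,j=0: stock 93.8304 → up 131.3626 (V=164.7357), down 67.5579 (V=228.5403). Price 170.5430; hedge Δ=-1.0000, bond B=264.3734.
  t=2,j=1: stock 182.4480 → up 255.4272 (V=67.9484), down 131.3626 (V=164.7357). Price 96.2518; hedge Δ=-0.7801, bond B=238.5860.
  t=2,j=2: stock 354.7600 → up 496.6640 (V=200.5658), down 255.4272 (V=67.9484). Price 130.3202; hedge Δ=0.5497, bond B=-64.7053.
  t=1,j=0: stock 130.3200 → up 182.4480 (V=96.2518), down 93.8304 (V=170.5430). Price 113.2520; hedge Δ=-0.8383, bond B=222.5039.
  t=1,j=1: stock 253.4000 → up 354.7600 (V=130.3202), down 182.4480 (V=96.2518). Price 103.8322; hedge Δ=0.1977, bond B=53.7315.
  t=0,j=0: stock 181.0000 → up 253.4000 (V=103.8322), down 130.3200 (V=113.2520). Price 96.1705; hedge Δ=-0.0765, bond B=110.0232.
The time-0 hedge costs 96.1705, which is the no-arbitrage price.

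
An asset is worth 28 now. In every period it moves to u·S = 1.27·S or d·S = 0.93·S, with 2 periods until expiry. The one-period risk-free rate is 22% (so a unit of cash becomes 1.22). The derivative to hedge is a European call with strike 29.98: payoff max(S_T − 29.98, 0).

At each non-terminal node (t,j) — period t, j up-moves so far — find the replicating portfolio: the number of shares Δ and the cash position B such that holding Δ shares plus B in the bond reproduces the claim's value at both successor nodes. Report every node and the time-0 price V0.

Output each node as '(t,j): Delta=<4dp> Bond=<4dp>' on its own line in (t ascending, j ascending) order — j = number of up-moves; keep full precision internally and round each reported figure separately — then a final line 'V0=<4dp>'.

(0,0): Delta=0.9270 Bond=-18.0156
(1,0): Delta=0.3491 Bond=-6.9297
(1,1): Delta=1.0000 Bond=-24.5738
V0=7.9413

Since d<R<u, set p* = (R−d)/(u−d) = 0.8529; price each node as the discounted p*-expectation of its children.
Terminal values V(2,·): V(2,0)=0.0000, V(2,1)=3.0908, V(2,2)=15.1812
(1,0): S=26.0400. Δ = (V_up−V_dn)/(S_up−S_dn) = (3.0908−0.0000)/(33.0708−24.2172) = 0.3491. V = [p*·3.0908 + (1−p*)·0.0000]/1.22 = 2.1609. B = V − Δ·S = -6.9297.
(1,1): S=35.5600. Δ = (V_up−V_dn)/(S_up−S_dn) = (15.1812−3.0908)/(45.1612−33.0708) = 1.0000. V = [p*·15.1812 + (1−p*)·3.0908]/1.22 = 10.9862. B = V − Δ·S = -24.5738.
(0,0): S=28.0000. Δ = (V_up−V_dn)/(S_up−S_dn) = (10.9862−2.1609)/(35.5600−26.0400) = 0.9270. V = [p*·10.9862 + (1−p*)·2.1609]/1.22 = 7.9413. B = V − Δ·S = -18.0156.
The time-0 hedge costs 7.9413, which is the no-arbitrage price.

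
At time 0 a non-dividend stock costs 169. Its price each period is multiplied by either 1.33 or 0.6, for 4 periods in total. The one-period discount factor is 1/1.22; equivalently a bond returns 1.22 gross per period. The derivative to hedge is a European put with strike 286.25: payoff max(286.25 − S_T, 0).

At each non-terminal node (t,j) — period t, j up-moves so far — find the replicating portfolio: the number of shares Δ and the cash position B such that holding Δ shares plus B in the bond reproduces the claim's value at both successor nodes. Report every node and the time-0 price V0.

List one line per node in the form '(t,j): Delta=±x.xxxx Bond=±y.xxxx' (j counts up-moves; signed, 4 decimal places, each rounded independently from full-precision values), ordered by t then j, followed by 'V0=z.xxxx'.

(0,0): Delta=-0.3367 Bond=74.0814
(1,0): Delta=-1.0000 Bond=157.6398
(1,1): Delta=-0.2836 Bond=78.4459
(2,0): Delta=-1.0000 Bond=192.3206
(2,1): Delta=-1.0000 Bond=192.3206
(2,2): Delta=-0.2262 Bond=78.5624
(3,0): Delta=-1.0000 Bond=234.6311
(3,1): Delta=-1.0000 Bond=234.6311
(3,2): Delta=-1.0000 Bond=234.6311
(3,3): Delta=-0.1643 Bond=71.2230
V0=17.1823

The replicating-portfolio and risk-neutral prices coincide; use p* = (1.22−0.6)/(1.33−0.6) = 0.8493 for the latter.
Terminal payoffs: V(4,0)=264.3476, V(4,1)=237.6997, V(4,2)=178.6301, V(4,3)=47.6926, V(4,4)=0.0000
(3,0): S=36.5040. Δ = (V_up−V_dn)/(S_up−S_dn) = (237.6997−264.3476)/(48.5503−21.9024) = -1.0000. V = [p*·237.6997 + (1−p*)·264.3476]/1.22 = 198.1271. B = V − Δ·S = 234.6311.
(3,1): S=80.9172. Δ = (V_up−V_dn)/(S_up−S_dn) = (178.6301−237.6997)/(107.6199−48.5503) = -1.0000. V = [p*·178.6301 + (1−p*)·237.6997]/1.22 = 153.7139. B = V − Δ·S = 234.6311.
(3,2): S=179.3665. Δ = (V_up−V_dn)/(S_up−S_dn) = (47.6926−178.6301)/(238.5574−107.6199) = -1.0000. V = [p*·47.6926 + (1−p*)·178.6301]/1.22 = 55.2647. B = V − Δ·S = 234.6311.
(3,3): S=397.5957. Δ = (V_up−V_dn)/(S_up−S_dn) = (0.0000−47.6926)/(528.8022−238.5574) = -0.1643. V = [p*·0.0000 + (1−p*)·47.6926]/1.22 = 5.8906. B = V − Δ·S = 71.2230.
(2,0): S=60.8400. Δ = (V_up−V_dn)/(S_up−S_dn) = (153.7139−198.1271)/(80.9172−36.5040) = -1.0000. V = [p*·153.7139 + (1−p*)·198.1271]/1.22 = 131.4806. B = V − Δ·S = 192.3206.
(2,1): S=134.8620. Δ = (V_up−V_dn)/(S_up−S_dn) = (55.2647−153.7139)/(179.3665−80.9172) = -1.0000. V = [p*·55.2647 + (1−p*)·153.7139]/1.22 = 57.4586. B = V − Δ·S = 192.3206.
(2,2): S=298.9441. Δ = (V_up−V_dn)/(S_up−S_dn) = (5.8906−55.2647)/(397.5957−179.3665) = -0.2262. V = [p*·5.8906 + (1−p*)·55.2647]/1.22 = 10.9267. B = V − Δ·S = 78.5624.
(1,0): S=101.4000. Δ = (V_up−V_dn)/(S_up−S_dn) = (57.4586−131.4806)/(134.8620−60.8400) = -1.0000. V = [p*·57.4586 + (1−p*)·131.4806]/1.22 = 56.2398. B = V − Δ·S = 157.6398.
(1,1): S=224.7700. Δ = (V_up−V_dn)/(S_up−S_dn) = (10.9267−57.4586)/(298.9441−134.8620) = -0.2836. V = [p*·10.9267 + (1−p*)·57.4586]/1.22 = 14.7036. B = V − Δ·S = 78.4459.
(0,0): S=169.0000. Δ = (V_up−V_dn)/(S_up−S_dn) = (14.7036−56.2398)/(224.7700−101.4000) = -0.3367. V = [p*·14.7036 + (1−p*)·56.2398]/1.22 = 17.1823. B = V − Δ·S = 74.0814.
Self-financing check: at every node Δ·S+B equals the discounted successor values.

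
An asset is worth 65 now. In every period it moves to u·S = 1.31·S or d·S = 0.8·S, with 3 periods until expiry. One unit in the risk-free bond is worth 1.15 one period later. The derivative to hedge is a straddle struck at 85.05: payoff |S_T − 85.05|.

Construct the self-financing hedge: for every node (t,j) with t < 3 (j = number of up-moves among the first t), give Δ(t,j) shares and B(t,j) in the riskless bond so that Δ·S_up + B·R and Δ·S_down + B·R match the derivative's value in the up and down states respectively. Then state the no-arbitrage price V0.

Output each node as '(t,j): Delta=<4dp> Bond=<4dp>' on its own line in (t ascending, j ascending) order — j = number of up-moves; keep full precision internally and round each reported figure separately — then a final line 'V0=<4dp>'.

(0,0): Delta=0.3045 Bond=-0.4728
(1,0): Delta=-0.8116 Bond=57.4933
(1,1): Delta=0.6161 Bond=-27.0749
(2,0): Delta=-1.0000 Bond=73.9565
(2,1): Delta=-0.7589 Bond=62.5336
(2,2): Delta=1.0000 Bond=-73.9565
V0=19.3222

Under the risk-neutral measure, an up-move has probability p* = (R−d)/(u−d) = 0.6863 and values discount at R = 1.15.
Terminal payoffs: V(3,0)=51.7700, V(3,1)=30.5540, V(3,2)=4.1872, V(3,3)=61.0759
(2,0): S=41.6000. Δ = (V_up−V_dn)/(S_up−S_dn) = (30.5540−51.7700)/(54.4960−33.2800) = -1.0000. V = [p*·30.5540 + (1−p*)·51.7700]/1.15 = 32.3565. B = V − Δ·S = 73.9565.
(2,1): S=68.1200. Δ = (V_up−V_dn)/(S_up−S_dn) = (4.1872−30.5540)/(89.2372−54.4960) = -0.7589. V = [p*·4.1872 + (1−p*)·30.5540]/1.15 = 10.8340. B = V − Δ·S = 62.5336.
(2,2): S=111.5465. Δ = (V_up−V_dn)/(S_up−S_dn) = (61.0759−4.1872)/(146.1259−89.2372) = 1.0000. V = [p*·61.0759 + (1−p*)·4.1872]/1.15 = 37.5900. B = V − Δ·S = -73.9565.
(1,0): S=52.0000. Δ = (V_up−V_dn)/(S_up−S_dn) = (10.8340−32.3565)/(68.1200−41.6000) = -0.8116. V = [p*·10.8340 + (1−p*)·32.3565]/1.15 = 15.2923. B = V − Δ·S = 57.4933.
(1,1): S=85.1500. Δ = (V_up−V_dn)/(S_up−S_dn) = (37.5900−10.8340)/(111.5465−68.1200) = 0.6161. V = [p*·37.5900 + (1−p*)·10.8340]/1.15 = 25.3878. B = V − Δ·S = -27.0749.
(0,0): S=65.0000. Δ = (V_up−V_dn)/(S_up−S_dn) = (25.3878−15.2923)/(85.1500−52.0000) = 0.3045. V = [p*·25.3878 + (1−p*)·15.2923]/1.15 = 19.3222. B = V − Δ·S = -0.4728.
The time-0 hedge costs 19.3222, which is the no-arbitrage price.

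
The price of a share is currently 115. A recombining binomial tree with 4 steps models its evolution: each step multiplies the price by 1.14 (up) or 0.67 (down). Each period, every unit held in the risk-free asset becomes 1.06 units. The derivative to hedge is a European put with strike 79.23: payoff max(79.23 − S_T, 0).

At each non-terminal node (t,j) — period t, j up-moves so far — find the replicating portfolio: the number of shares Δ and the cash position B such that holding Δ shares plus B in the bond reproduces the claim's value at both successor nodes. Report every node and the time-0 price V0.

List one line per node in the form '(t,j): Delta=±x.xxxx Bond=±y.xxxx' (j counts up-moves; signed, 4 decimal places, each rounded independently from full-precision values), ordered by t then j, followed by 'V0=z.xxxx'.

The replicating-portfolio and risk-neutral prices coincide; use p* = (1.06−0.67)/(1.14−0.67) = 0.8298 for the latter.
Terminal values V(4,·): V(4,0)=56.0562, V(4,1)=39.8000, V(4,2)=12.1401, V(4,3)=0.0000, V(4,4)=0.0000
(3,0): S=34.5877. Δ = (V_up−V_dn)/(S_up−S_dn) = (39.8000−56.0562)/(39.4300−23.1738) = -1.0000. V = [p*·39.8000 + (1−p*)·56.0562]/1.06 = 40.1575. B = V − Δ·S = 74.7453.
(3,1): S=58.8508. Δ = (V_up−V_dn)/(S_up−S_dn) = (12.1401−39.8000)/(67.0899−39.4300) = -1.0000. V = [p*·12.1401 + (1−p*)·39.8000]/1.06 = 15.8945. B = V − Δ·S = 74.7453.
(3,2): S=100.1342. Δ = (V_up−V_dn)/(S_up−S_dn) = (0.0000−12.1401)/(114.1530−67.0899) = -0.2580. V = [p*·0.0000 + (1−p*)·12.1401]/1.06 = 1.9494. B = V − Δ·S = 27.7794.
(3,3): S=170.3776. Δ = (V_up−V_dn)/(S_up−S_dn) = (0.0000−0.0000)/(194.2304−114.1530) = 0.0000. V = [p*·0.0000 + (1−p*)·0.0000]/1.06 = 0.0000. B = V − Δ·S = 0.0000.
(2,0): S=51.6235. Δ = (V_up−V_dn)/(S_up−S_dn) = (15.8945−40.1575)/(58.8508−34.5877) = -1.0000. V = [p*·15.8945 + (1−p*)·40.1575]/1.06 = 18.8909. B = V − Δ·S = 70.5144.
(2,1): S=87.8370. Δ = (V_up−V_dn)/(S_up−S_dn) = (1.9494−15.8945)/(100.1342−58.8508) = -0.3378. V = [p*·1.9494 + (1−p*)·15.8945]/1.06 = 4.0784. B = V − Δ·S = 33.7487.
(2,2): S=149.4540. Δ = (V_up−V_dn)/(S_up−S_dn) = (0.0000−1.9494)/(170.3776−100.1342) = -0.0278. V = [p*·0.0000 + (1−p*)·1.9494]/1.06 = 0.3130. B = V − Δ·S = 4.4608.
(1,0): S=77.0500. Δ = (V_up−V_dn)/(S_up−S_dn) = (4.0784−18.8909)/(87.8370−51.6235) = -0.4090. V = [p*·4.0784 + (1−p*)·18.8909]/1.06 = 6.2261. B = V − Δ·S = 37.7422.
(1,1): S=131.1000. Δ = (V_up−V_dn)/(S_up−S_dn) = (0.3130−4.0784)/(149.4540−87.8370) = -0.0611. V = [p*·0.3130 + (1−p*)·4.0784]/1.06 = 0.8999. B = V − Δ·S = 8.9113.
(0,0): S=115.0000. Δ = (V_up−V_dn)/(S_up−S_dn) = (0.8999−6.2261)/(131.1000−77.0500) = -0.0985. V = [p*·0.8999 + (1−p*)·6.2261]/1.06 = 1.7043. B = V − Δ·S = 13.0365.
Each (Δ,B) replicates both successor values, so the strategy is self-financing and V0 is arbitrage-free.

(0,0): Delta=-0.0985 Bond=13.0365
(1,0): Delta=-0.4090 Bond=37.7422
(1,1): Delta=-0.0611 Bond=8.9113
(2,0): Delta=-1.0000 Bond=70.5144
(2,1): Delta=-0.3378 Bond=33.7487
(2,2): Delta=-0.0278 Bond=4.4608
(3,0): Delta=-1.0000 Bond=74.7453
(3,1): Delta=-1.0000 Bond=74.7453
(3,2): Delta=-0.2580 Bond=27.7794
(3,3): Delta=0.0000 Bond=0.0000
V0=1.7043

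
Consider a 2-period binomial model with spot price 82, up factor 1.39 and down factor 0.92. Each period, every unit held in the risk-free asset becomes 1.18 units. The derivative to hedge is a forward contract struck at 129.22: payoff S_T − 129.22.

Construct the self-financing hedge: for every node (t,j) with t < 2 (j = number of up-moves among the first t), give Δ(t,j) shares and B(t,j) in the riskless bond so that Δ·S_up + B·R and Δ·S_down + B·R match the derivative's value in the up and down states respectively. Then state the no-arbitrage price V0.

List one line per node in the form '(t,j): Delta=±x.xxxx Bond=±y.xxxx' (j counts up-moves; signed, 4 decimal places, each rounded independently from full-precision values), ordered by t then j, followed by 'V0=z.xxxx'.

Under the risk-neutral measure, an up-move has probability p* = (R−d)/(u−d) = 0.5532 and values discount at R = 1.18.
Terminal payoffs: V(2,0)=-59.8152, V(2,1)=-24.3584, V(2,2)=29.2122
Node (1,0) S=75.4400: V=(p*·-24.3584+(1−p*)·-59.8152)/1.18=-34.0685; Δ=(-24.3584−-59.8152)/(104.8616−69.4048)=1.0000; B=V−Δ·S=-109.5085
Node (1,1) S=113.9800: V=(p*·29.2122+(1−p*)·-24.3584)/1.18=4.4715; Δ=(29.2122−-24.3584)/(158.4322−104.8616)=1.0000; B=V−Δ·S=-109.5085
Node (0,0) S=82.0000: V=(p*·4.4715+(1−p*)·-34.0685)/1.18=-10.8038; Δ=(4.4715−-34.0685)/(113.9800−75.4400)=1.0000; B=V−Δ·S=-92.8038
Root portfolio cost Δ·82+B reproduces V0=-10.8038.

(0,0): Delta=1.0000 Bond=-92.8038
(1,0): Delta=1.0000 Bond=-109.5085
(1,1): Delta=1.0000 Bond=-109.5085
V0=-10.8038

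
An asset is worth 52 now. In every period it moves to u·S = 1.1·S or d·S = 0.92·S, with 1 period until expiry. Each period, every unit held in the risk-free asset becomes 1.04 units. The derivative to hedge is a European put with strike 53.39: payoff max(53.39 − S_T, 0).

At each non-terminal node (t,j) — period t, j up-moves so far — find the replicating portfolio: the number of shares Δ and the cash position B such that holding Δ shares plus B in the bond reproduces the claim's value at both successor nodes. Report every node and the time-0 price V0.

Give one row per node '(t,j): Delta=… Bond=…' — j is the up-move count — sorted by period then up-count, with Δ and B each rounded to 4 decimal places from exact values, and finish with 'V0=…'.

(0,0): Delta=-0.5929 Bond=32.6122
V0=1.7788

Risk-neutral probability p* = (R−d)/(u−d) = (1.04−0.92)/(1.1−0.92) = 0.6667.
At expiry t=1: V(1,0)=5.5500, V(1,1)=0.0000
Node (0,0) S=52.0000: V=(p*·0.0000+(1−p*)·5.5500)/1.04=1.7788; Δ=(0.0000−5.5500)/(57.2000−47.8400)=-0.5929; B=V−Δ·S=32.6122
Check: Δ(0,0)·S0 + B(0,0) = 1.7788 = V0.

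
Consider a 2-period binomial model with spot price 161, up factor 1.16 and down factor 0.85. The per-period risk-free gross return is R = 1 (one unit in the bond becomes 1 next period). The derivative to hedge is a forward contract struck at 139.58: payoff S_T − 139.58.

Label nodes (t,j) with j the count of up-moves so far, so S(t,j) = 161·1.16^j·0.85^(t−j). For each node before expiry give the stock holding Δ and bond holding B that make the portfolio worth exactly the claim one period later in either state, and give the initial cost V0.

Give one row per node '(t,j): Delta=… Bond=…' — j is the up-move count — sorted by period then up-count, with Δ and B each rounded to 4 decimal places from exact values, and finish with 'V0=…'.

The replicating-portfolio and risk-neutral prices coincide; use p* = (1−0.85)/(1.16−0.85) = 0.4839 for the latter.
Payoff layer (t=2): V(2,0)=-23.2575, V(2,1)=19.1660, V(2,2)=77.0616
(1,0): S=136.8500. Δ = (V_up−V_dn)/(S_up−S_dn) = (19.1660−-23.2575)/(158.7460−116.3225) = 1.0000. V = [p*·19.1660 + (1−p*)·-23.2575]/1 = -2.7300. B = V − Δ·S = -139.5800.
(1,1): S=186.7600. Δ = (V_up−V_dn)/(S_up−S_dn) = (77.0616−19.1660)/(216.6416−158.7460) = 1.0000. V = [p*·77.0616 + (1−p*)·19.1660]/1 = 47.1800. B = V − Δ·S = -139.5800.
(0,0): S=161.0000. Δ = (V_up−V_dn)/(S_up−S_dn) = (47.1800−-2.7300)/(186.7600−136.8500) = 1.0000. V = [p*·47.1800 + (1−p*)·-2.7300]/1 = 21.4200. B = V − Δ·S = -139.5800.
Each (Δ,B) replicates both successor values, so the strategy is self-financing and V0 is arbitrage-free.

(0,0): Delta=1.0000 Bond=-139.5800
(1,0): Delta=1.0000 Bond=-139.5800
(1,1): Delta=1.0000 Bond=-139.5800
V0=21.4200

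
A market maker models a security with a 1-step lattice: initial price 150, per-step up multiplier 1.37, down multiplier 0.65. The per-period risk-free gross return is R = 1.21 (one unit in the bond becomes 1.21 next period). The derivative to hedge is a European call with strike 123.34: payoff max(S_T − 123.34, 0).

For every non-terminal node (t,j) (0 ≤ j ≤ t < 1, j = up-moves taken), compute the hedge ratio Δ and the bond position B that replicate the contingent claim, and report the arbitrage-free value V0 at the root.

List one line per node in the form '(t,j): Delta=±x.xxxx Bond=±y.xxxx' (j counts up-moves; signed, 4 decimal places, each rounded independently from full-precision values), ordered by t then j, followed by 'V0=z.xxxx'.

Risk-neutral probability p* = (R−d)/(u−d) = (1.21−0.65)/(1.37−0.65) = 0.7778.
Terminal values V(1,·): V(1,0)=0.0000, V(1,1)=82.1600
  t=0,j=0: stock 150.0000 → up 205.5000 (V=82.1600), down 97.5000 (V=0.0000). Price 52.8118; hedge Δ=0.7607, bond B=-61.2994.
Check: Δ(0,0)·S0 + B(0,0) = 52.8118 = V0.

(0,0): Delta=0.7607 Bond=-61.2994
V0=52.8118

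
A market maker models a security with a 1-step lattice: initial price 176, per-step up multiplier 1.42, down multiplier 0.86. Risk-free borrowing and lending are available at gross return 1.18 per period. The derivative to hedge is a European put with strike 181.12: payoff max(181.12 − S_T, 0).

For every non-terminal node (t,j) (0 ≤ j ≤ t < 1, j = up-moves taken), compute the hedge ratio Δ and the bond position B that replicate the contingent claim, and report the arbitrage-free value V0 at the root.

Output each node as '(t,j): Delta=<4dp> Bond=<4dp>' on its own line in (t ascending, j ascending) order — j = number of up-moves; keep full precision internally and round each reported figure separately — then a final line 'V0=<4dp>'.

(0,0): Delta=-0.3019 Bond=63.9516
V0=10.8087

The replicating-portfolio and risk-neutral prices coincide; use p* = (1.18−0.86)/(1.42−0.86) = 0.5714 for the latter.
Terminal values V(1,·): V(1,0)=29.7600, V(1,1)=0.0000
(0,0): S=176.0000. Δ = (V_up−V_dn)/(S_up−S_dn) = (0.0000−29.7600)/(249.9200−151.3600) = -0.3019. V = [p*·0.0000 + (1−p*)·29.7600]/1.18 = 10.8087. B = V − Δ·S = 63.9516.
Check: Δ(0,0)·S0 + B(0,0) = 10.8087 = V0.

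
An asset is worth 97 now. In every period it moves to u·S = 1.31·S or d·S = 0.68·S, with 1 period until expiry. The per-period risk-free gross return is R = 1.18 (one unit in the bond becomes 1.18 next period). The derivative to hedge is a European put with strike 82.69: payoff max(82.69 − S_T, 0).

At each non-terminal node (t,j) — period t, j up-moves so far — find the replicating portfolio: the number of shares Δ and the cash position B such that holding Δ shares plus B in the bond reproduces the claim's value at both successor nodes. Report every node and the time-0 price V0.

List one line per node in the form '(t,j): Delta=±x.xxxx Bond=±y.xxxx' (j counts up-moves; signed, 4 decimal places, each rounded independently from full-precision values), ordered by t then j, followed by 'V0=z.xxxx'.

(0,0): Delta=-0.2738 Bond=29.4812
V0=2.9256

Since d<R<u, set p* = (R−d)/(u−d) = 0.7937; price each node as the discounted p*-expectation of its children.
Payoff layer (t=1): V(1,0)=16.7300, V(1,1)=0.0000
  t=0,j=0: stock 97.0000 → up 127.0700 (V=0.0000), down 65.9600 (V=16.7300). Price 2.9256; hedge Δ=-0.2738, bond B=29.4812.
Self-financing check: at every node Δ·S+B equals the discounted successor values.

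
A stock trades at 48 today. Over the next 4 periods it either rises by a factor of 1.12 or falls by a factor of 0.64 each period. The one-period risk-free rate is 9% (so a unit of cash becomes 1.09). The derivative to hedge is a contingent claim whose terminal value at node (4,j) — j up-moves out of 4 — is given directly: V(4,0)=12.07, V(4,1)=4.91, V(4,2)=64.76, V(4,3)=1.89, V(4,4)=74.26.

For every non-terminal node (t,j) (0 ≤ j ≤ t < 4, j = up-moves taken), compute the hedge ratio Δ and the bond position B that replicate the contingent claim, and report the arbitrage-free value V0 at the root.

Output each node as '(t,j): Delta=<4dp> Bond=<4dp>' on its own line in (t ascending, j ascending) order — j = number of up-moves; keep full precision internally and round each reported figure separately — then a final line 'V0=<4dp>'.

(0,0): Delta=1.6733 Bond=-38.4547
(1,0): Delta=-2.7553 Bond=94.1307
(1,1): Delta=1.8420 Bond=-50.9853
(2,0): Delta=5.4111 Bond=-57.9567
(2,1): Delta=-3.0664 Bond=113.3064
(2,2): Delta=2.0290 Bond=-66.8327
(3,0): Delta=-1.1855 Bond=19.8318
(3,1): Delta=5.6624 Bond=-68.7064
(3,2): Delta=-3.3990 Bond=136.3180
(3,3): Delta=2.2357 Bond=-86.7920
V0=41.8623

The replicating-portfolio and risk-neutral prices coincide; use p* = (1.09−0.64)/(1.12−0.64) = 0.9375 for the latter.
Payoff layer (t=4): V(4,0)=12.0700, V(4,1)=4.9100, V(4,2)=64.7600, V(4,3)=1.8900, V(4,4)=74.2600
Node (3,0) S=12.5829: V=(p*·4.9100+(1−p*)·12.0700)/1.09=4.9151; Δ=(4.9100−12.0700)/(14.0929−8.0531)=-1.1855; B=V−Δ·S=19.8318
Node (3,1) S=22.0201: V=(p*·64.7600+(1−p*)·4.9100)/1.09=55.9811; Δ=(64.7600−4.9100)/(24.6625−14.0929)=5.6624; B=V−Δ·S=-68.7064
Node (3,2) S=38.5352: V=(p*·1.8900+(1−p*)·64.7600)/1.09=5.3389; Δ=(1.8900−64.7600)/(43.1594−24.6625)=-3.3990; B=V−Δ·S=136.3180
Node (3,3) S=67.4365: V=(p*·74.2600+(1−p*)·1.8900)/1.09=63.9788; Δ=(74.2600−1.8900)/(75.5289−43.1594)=2.2357; B=V−Δ·S=-86.7920
Node (2,0) S=19.6608: V=(p*·55.9811+(1−p*)·4.9151)/1.09=48.4307; Δ=(55.9811−4.9151)/(22.0201−12.5829)=5.4111; B=V−Δ·S=-57.9567
Node (2,1) S=34.4064: V=(p*·5.3389+(1−p*)·55.9811)/1.09=7.8018; Δ=(5.3389−55.9811)/(38.5352−22.0201)=-3.0664; B=V−Δ·S=113.3064
Node (2,2) S=60.2112: V=(p*·63.9788+(1−p*)·5.3389)/1.09=55.3338; Δ=(63.9788−5.3389)/(67.4365−38.5352)=2.0290; B=V−Δ·S=-66.8327
Node (1,0) S=30.7200: V=(p*·7.8018+(1−p*)·48.4307)/1.09=9.4873; Δ=(7.8018−48.4307)/(34.4064−19.6608)=-2.7553; B=V−Δ·S=94.1307
Node (1,1) S=53.7600: V=(p*·55.3338+(1−p*)·7.8018)/1.09=48.0395; Δ=(55.3338−7.8018)/(60.2112−34.4064)=1.8420; B=V−Δ·S=-50.9853
Node (0,0) S=48.0000: V=(p*·48.0395+(1−p*)·9.4873)/1.09=41.8623; Δ=(48.0395−9.4873)/(53.7600−30.7200)=1.6733; B=V−Δ·S=-38.4547
Root portfolio cost Δ·48+B reproduces V0=41.8623.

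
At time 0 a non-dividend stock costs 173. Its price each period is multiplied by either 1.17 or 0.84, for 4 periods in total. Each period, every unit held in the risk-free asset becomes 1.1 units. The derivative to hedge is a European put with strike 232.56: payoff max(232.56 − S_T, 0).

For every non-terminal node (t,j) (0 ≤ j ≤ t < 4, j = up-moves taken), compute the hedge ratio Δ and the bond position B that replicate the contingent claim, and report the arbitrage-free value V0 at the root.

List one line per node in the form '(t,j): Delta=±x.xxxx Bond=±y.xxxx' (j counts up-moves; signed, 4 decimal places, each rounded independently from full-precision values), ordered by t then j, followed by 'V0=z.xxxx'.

Under the risk-neutral measure, an up-move has probability p* = (R−d)/(u−d) = 0.7879 and values discount at R = 1.1.
Payoff layer (t=4): V(4,0)=146.4283, V(4,1)=112.5908, V(4,2)=65.4600, V(4,3)=0.0000, V(4,4)=0.0000
  t=3,j=0: stock 102.5378 → up 119.9692 (V=112.5908), down 86.1317 (V=146.4283). Price 108.8804; hedge Δ=-1.0000, bond B=211.4182.
  t=3,j=1: stock 142.8205 → up 167.1000 (V=65.4600), down 119.9692 (V=112.5908). Price 68.5977; hedge Δ=-1.0000, bond B=211.4182.
  t=3,j=2: stock 198.9285 → up 232.7464 (V=0.0000), down 167.1000 (V=65.4600). Price 12.6231; hedge Δ=-0.9972, bond B=210.9868.
  t=3,j=3: stock 277.0790 → up 324.1825 (V=0.0000), down 232.7464 (V=0.0000). Price 0.0000; hedge Δ=0.0000, bond B=0.0000.
  t=2,j=0: stock 122.0688 → up 142.8205 (V=68.5977), down 102.5378 (V=108.8804). Price 70.1295; hedge Δ=-1.0000, bond B=192.1983.
  t=2,j=1: stock 170.0244 → up 198.9285 (V=12.6231), down 142.8205 (V=68.5977). Price 22.2696; hedge Δ=-0.9976, bond B=191.8894.
  t=2,j=2: stock 236.8197 → up 277.0790 (V=0.0000), down 198.9285 (V=12.6231). Price 2.4342; hedge Δ=-0.1615, bond B=40.6862.
  t=1,j=0: stock 145.3200 → up 170.0244 (V=22.2696), down 122.0688 (V=70.1295). Price 29.4743; hedge Δ=-0.9980, bond B=174.5045.
  t=1,j=1: stock 202.4100 → up 236.8197 (V=2.4342), down 170.0244 (V=22.2696). Price 6.0379; hedge Δ=-0.2970, bond B=66.1451.
  t=0,j=0: stock 173.0000 → up 202.4100 (V=6.0379), down 145.3200 (V=29.4743). Price 10.0084; hedge Δ=-0.4105, bond B=81.0276.
Root portfolio cost Δ·173+B reproduces V0=10.0084.

(0,0): Delta=-0.4105 Bond=81.0276
(1,0): Delta=-0.9980 Bond=174.5045
(1,1): Delta=-0.2970 Bond=66.1451
(2,0): Delta=-1.0000 Bond=192.1983
(2,1): Delta=-0.9976 Bond=191.8894
(2,2): Delta=-0.1615 Bond=40.6862
(3,0): Delta=-1.0000 Bond=211.4182
(3,1): Delta=-1.0000 Bond=211.4182
(3,2): Delta=-0.9972 Bond=210.9868
(3,3): Delta=0.0000 Bond=0.0000
V0=10.0084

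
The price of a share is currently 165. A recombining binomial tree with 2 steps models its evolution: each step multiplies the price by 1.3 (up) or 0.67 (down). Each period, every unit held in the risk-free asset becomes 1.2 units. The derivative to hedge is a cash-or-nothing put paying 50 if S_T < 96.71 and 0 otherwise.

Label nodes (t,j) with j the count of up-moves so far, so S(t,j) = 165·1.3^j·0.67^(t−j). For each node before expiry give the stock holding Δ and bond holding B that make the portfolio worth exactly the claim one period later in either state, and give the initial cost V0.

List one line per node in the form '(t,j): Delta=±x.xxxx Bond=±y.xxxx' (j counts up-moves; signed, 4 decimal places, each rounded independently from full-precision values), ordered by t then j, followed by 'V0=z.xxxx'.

The replicating-portfolio and risk-neutral prices coincide; use p* = (1.2−0.67)/(1.3−0.67) = 0.8413 for the latter.
Payoff layer (t=2): V(2,0)=50.0000, V(2,1)=0.0000, V(2,2)=0.0000
(1,0): S=110.5500. Δ = (V_up−V_dn)/(S_up−S_dn) = (0.0000−50.0000)/(143.7150−74.0685) = -0.7179. V = [p*·0.0000 + (1−p*)·50.0000]/1.2 = 6.6138. B = V − Δ·S = 85.9788.
(1,1): S=214.5000. Δ = (V_up−V_dn)/(S_up−S_dn) = (0.0000−0.0000)/(278.8500−143.7150) = 0.0000. V = [p*·0.0000 + (1−p*)·0.0000]/1.2 = 0.0000. B = V − Δ·S = 0.0000.
(0,0): S=165.0000. Δ = (V_up−V_dn)/(S_up−S_dn) = (0.0000−6.6138)/(214.5000−110.5500) = -0.0636. V = [p*·0.0000 + (1−p*)·6.6138]/1.2 = 0.8748. B = V − Δ·S = 11.3729.
Root portfolio cost Δ·165+B reproduces V0=0.8748.

(0,0): Delta=-0.0636 Bond=11.3729
(1,0): Delta=-0.7179 Bond=85.9788
(1,1): Delta=0.0000 Bond=0.0000
V0=0.8748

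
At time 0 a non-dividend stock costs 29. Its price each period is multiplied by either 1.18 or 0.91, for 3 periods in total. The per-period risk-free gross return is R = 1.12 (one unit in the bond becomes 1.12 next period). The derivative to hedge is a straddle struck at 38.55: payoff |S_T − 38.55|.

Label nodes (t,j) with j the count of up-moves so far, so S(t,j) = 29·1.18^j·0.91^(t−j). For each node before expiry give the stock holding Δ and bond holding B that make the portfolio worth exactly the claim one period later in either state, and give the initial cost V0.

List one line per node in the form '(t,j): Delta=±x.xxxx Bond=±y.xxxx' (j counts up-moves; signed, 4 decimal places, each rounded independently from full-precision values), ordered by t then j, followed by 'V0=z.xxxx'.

(0,0): Delta=0.1207 Bond=1.0329
(1,0): Delta=-1.0000 Bond=30.7318
(1,1): Delta=0.3676 Bond=-7.2932
(2,0): Delta=-1.0000 Bond=34.4196
(2,1): Delta=-1.0000 Bond=34.4196
(2,2): Delta=0.6690 Bond=-20.3364
V0=4.5329

Since d<R<u, set p* = (R−d)/(u−d) = 0.7778; price each node as the discounted p*-expectation of its children.
Terminal values V(3,·): V(3,0)=16.6964, V(3,1)=10.2124, V(3,2)=1.8046, V(3,3)=9.0979
(2,0): S=24.0149. Δ = (V_up−V_dn)/(S_up−S_dn) = (10.2124−16.6964)/(28.3376−21.8536) = -1.0000. V = [p*·10.2124 + (1−p*)·16.6964]/1.12 = 10.4047. B = V − Δ·S = 34.4196.
(2,1): S=31.1402. Δ = (V_up−V_dn)/(S_up−S_dn) = (1.8046−10.2124)/(36.7454−28.3376) = -1.0000. V = [p*·1.8046 + (1−p*)·10.2124]/1.12 = 3.2794. B = V − Δ·S = 34.4196.
(2,2): S=40.3796. Δ = (V_up−V_dn)/(S_up−S_dn) = (9.0979−1.8046)/(47.6479−36.7454) = 0.6690. V = [p*·9.0979 + (1−p*)·1.8046]/1.12 = 6.6761. B = V − Δ·S = -20.3364.
(1,0): S=26.3900. Δ = (V_up−V_dn)/(S_up−S_dn) = (3.2794−10.4047)/(31.1402−24.0149) = -1.0000. V = [p*·3.2794 + (1−p*)·10.4047]/1.12 = 4.3418. B = V − Δ·S = 30.7318.
(1,1): S=34.2200. Δ = (V_up−V_dn)/(S_up−S_dn) = (6.6761−3.2794)/(40.3796−31.1402) = 0.3676. V = [p*·6.6761 + (1−p*)·3.2794]/1.12 = 5.2868. B = V − Δ·S = -7.2932.
(0,0): S=29.0000. Δ = (V_up−V_dn)/(S_up−S_dn) = (5.2868−4.3418)/(34.2200−26.3900) = 0.1207. V = [p*·5.2868 + (1−p*)·4.3418]/1.12 = 4.5329. B = V − Δ·S = 1.0329.
Self-financing check: at every node Δ·S+B equals the discounted successor values.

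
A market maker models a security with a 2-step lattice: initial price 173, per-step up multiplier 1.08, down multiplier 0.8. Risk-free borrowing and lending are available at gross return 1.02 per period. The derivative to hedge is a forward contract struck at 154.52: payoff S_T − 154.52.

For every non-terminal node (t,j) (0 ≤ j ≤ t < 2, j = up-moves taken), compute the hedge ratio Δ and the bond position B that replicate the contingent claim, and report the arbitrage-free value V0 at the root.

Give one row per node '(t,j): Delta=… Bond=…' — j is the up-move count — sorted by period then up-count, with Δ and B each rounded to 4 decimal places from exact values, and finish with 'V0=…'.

Under the risk-neutral measure, an up-move has probability p* = (R−d)/(u−d) = 0.7857 and values discount at R = 1.02.
Terminal values V(2,·): V(2,0)=-43.8000, V(2,1)=-5.0480, V(2,2)=47.2672
  t=1,j=0: stock 138.4000 → up 149.4720 (V=-5.0480), down 110.7200 (V=-43.8000). Price -13.0902; hedge Δ=1.0000, bond B=-151.4902.
  t=1,j=1: stock 186.8400 → up 201.7872 (V=47.2672), down 149.4720 (V=-5.0480). Price 35.3498; hedge Δ=1.0000, bond B=-151.4902.
  t=0,j=0: stock 173.0000 → up 186.8400 (V=35.3498), down 138.4000 (V=-13.0902). Price 24.4802; hedge Δ=1.0000, bond B=-148.5198.
Each (Δ,B) replicates both successor values, so the strategy is self-financing and V0 is arbitrage-free.

(0,0): Delta=1.0000 Bond=-148.5198
(1,0): Delta=1.0000 Bond=-151.4902
(1,1): Delta=1.0000 Bond=-151.4902
V0=24.4802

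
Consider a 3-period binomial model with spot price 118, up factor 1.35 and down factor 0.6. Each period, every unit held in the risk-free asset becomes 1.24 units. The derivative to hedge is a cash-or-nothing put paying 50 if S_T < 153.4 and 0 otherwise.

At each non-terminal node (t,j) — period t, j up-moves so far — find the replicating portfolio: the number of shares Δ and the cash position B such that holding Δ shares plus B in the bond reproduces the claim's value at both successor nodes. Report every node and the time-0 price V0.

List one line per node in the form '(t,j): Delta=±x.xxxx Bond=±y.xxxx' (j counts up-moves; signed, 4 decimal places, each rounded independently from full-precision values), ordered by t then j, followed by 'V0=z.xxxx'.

No-arbitrage ⇒ martingale measure with p* = (R−d)/(u−d) = 0.8533.
Terminal payoffs: V(3,0)=50.0000, V(3,1)=50.0000, V(3,2)=50.0000, V(3,3)=0.0000
(2,0): S=42.4800. Δ = (V_up−V_dn)/(S_up−S_dn) = (50.0000−50.0000)/(57.3480−25.4880) = 0.0000. V = [p*·50.0000 + (1−p*)·50.0000]/1.24 = 40.3226. B = V − Δ·S = 40.3226.
(2,1): S=95.5800. Δ = (V_up−V_dn)/(S_up−S_dn) = (50.0000−50.0000)/(129.0330−57.3480) = 0.0000. V = [p*·50.0000 + (1−p*)·50.0000]/1.24 = 40.3226. B = V − Δ·S = 40.3226.
(2,2): S=215.0550. Δ = (V_up−V_dn)/(S_up−S_dn) = (0.0000−50.0000)/(290.3243−129.0330) = -0.3100. V = [p*·0.0000 + (1−p*)·50.0000]/1.24 = 5.9140. B = V − Δ·S = 72.5806.
(1,0): S=70.8000. Δ = (V_up−V_dn)/(S_up−S_dn) = (40.3226−40.3226)/(95.5800−42.4800) = 0.0000. V = [p*·40.3226 + (1−p*)·40.3226]/1.24 = 32.5182. B = V − Δ·S = 32.5182.
(1,1): S=159.3000. Δ = (V_up−V_dn)/(S_up−S_dn) = (5.9140−40.3226)/(215.0550−95.5800) = -0.2880. V = [p*·5.9140 + (1−p*)·40.3226]/1.24 = 8.8392. B = V − Δ·S = 54.7173.
(0,0): S=118.0000. Δ = (V_up−V_dn)/(S_up−S_dn) = (8.8392−32.5182)/(159.3000−70.8000) = -0.2676. V = [p*·8.8392 + (1−p*)·32.5182]/1.24 = 9.9291. B = V − Δ·S = 41.5012.
Root portfolio cost Δ·118+B reproduces V0=9.9291.

(0,0): Delta=-0.2676 Bond=41.5012
(1,0): Delta=0.0000 Bond=32.5182
(1,1): Delta=-0.2880 Bond=54.7173
(2,0): Delta=0.0000 Bond=40.3226
(2,1): Delta=0.0000 Bond=40.3226
(2,2): Delta=-0.3100 Bond=72.5806
V0=9.9291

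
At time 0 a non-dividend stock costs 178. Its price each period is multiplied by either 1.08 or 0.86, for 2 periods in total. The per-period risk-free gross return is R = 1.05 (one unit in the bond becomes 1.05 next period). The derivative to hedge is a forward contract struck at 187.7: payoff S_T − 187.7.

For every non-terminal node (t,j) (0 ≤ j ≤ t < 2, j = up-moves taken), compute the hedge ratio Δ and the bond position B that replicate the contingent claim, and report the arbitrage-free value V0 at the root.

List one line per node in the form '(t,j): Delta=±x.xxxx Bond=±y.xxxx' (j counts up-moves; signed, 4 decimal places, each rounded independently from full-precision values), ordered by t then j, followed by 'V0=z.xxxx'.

(0,0): Delta=1.0000 Bond=-170.2494
(1,0): Delta=1.0000 Bond=-178.7619
(1,1): Delta=1.0000 Bond=-178.7619
V0=7.7506

Since d<R<u, set p* = (R−d)/(u−d) = 0.8636; price each node as the discounted p*-expectation of its children.
Terminal values V(2,·): V(2,0)=-56.0512, V(2,1)=-22.3736, V(2,2)=19.9192
(1,0): S=153.0800. Δ = (V_up−V_dn)/(S_up−S_dn) = (-22.3736−-56.0512)/(165.3264−131.6488) = 1.0000. V = [p*·-22.3736 + (1−p*)·-56.0512]/1.05 = -25.6819. B = V − Δ·S = -178.7619.
(1,1): S=192.2400. Δ = (V_up−V_dn)/(S_up−S_dn) = (19.9192−-22.3736)/(207.6192−165.3264) = 1.0000. V = [p*·19.9192 + (1−p*)·-22.3736]/1.05 = 13.4781. B = V − Δ·S = -178.7619.
(0,0): S=178.0000. Δ = (V_up−V_dn)/(S_up−S_dn) = (13.4781−-25.6819)/(192.2400−153.0800) = 1.0000. V = [p*·13.4781 + (1−p*)·-25.6819]/1.05 = 7.7506. B = V − Δ·S = -170.2494.
Check: Δ(0,0)·S0 + B(0,0) = 7.7506 = V0.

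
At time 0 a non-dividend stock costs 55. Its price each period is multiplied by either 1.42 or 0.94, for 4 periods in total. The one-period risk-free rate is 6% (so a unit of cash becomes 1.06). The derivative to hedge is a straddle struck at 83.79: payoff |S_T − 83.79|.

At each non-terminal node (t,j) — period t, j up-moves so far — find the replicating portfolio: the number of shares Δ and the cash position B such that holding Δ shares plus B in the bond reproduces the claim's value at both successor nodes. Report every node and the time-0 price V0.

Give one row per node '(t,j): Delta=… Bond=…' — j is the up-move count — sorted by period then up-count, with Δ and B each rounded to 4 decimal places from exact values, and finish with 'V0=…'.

(0,0): Delta=-0.0962 Bond=27.0400
(1,0): Delta=-0.3936 Bond=44.0427
(1,1): Delta=0.4946 Bond=-17.4786
(2,0): Delta=-0.7128 Bond=62.1955
(2,1): Delta=0.2402 Bond=0.1546
(2,2): Delta=1.0000 Bond=-74.5728
(3,0): Delta=-1.0000 Bond=79.0472
(3,1): Delta=-0.1424 Bond=26.5675
(3,2): Delta=1.0000 Bond=-79.0472
(3,3): Delta=1.0000 Bond=-79.0472
V0=21.7515

Risk-neutral probability p* = (R−d)/(u−d) = (1.06−0.94)/(1.42−0.94) = 0.2500.
Terminal values V(4,·): V(4,0)=40.8488, V(4,1)=18.9214, V(4,2)=14.2030, V(4,3)=64.2420, V(4,4)=139.8328
Node (3,0) S=45.6821: V=(p*·18.9214+(1−p*)·40.8488)/1.06=33.3650; Δ=(18.9214−40.8488)/(64.8686−42.9412)=-1.0000; B=V−Δ·S=79.0472
Node (3,1) S=69.0092: V=(p*·14.2030+(1−p*)·18.9214)/1.06=16.7375; Δ=(14.2030−18.9214)/(97.9930−64.8686)=-0.1424; B=V−Δ·S=26.5675
Node (3,2) S=104.2479: V=(p*·64.2420+(1−p*)·14.2030)/1.06=25.2007; Δ=(64.2420−14.2030)/(148.0320−97.9930)=1.0000; B=V−Δ·S=-79.0472
Node (3,3) S=157.4808: V=(p*·139.8328+(1−p*)·64.2420)/1.06=78.4337; Δ=(139.8328−64.2420)/(223.6228−148.0320)=1.0000; B=V−Δ·S=-79.0472
Node (2,0) S=48.5980: V=(p*·16.7375+(1−p*)·33.3650)/1.06=27.5549; Δ=(16.7375−33.3650)/(69.0092−45.6821)=-0.7128; B=V−Δ·S=62.1955
Node (2,1) S=73.4140: V=(p*·25.2007+(1−p*)·16.7375)/1.06=17.7862; Δ=(25.2007−16.7375)/(104.2479−69.0092)=0.2402; B=V−Δ·S=0.1546
Node (2,2) S=110.9020: V=(p*·78.4337+(1−p*)·25.2007)/1.06=36.3292; Δ=(78.4337−25.2007)/(157.4808−104.2479)=1.0000; B=V−Δ·S=-74.5728
Node (1,0) S=51.7000: V=(p*·17.7862+(1−p*)·27.5549)/1.06=23.6912; Δ=(17.7862−27.5549)/(73.4140−48.5980)=-0.3936; B=V−Δ·S=44.0427
Node (1,1) S=78.1000: V=(p*·36.3292+(1−p*)·17.7862)/1.06=21.1528; Δ=(36.3292−17.7862)/(110.9020−73.4140)=0.4946; B=V−Δ·S=-17.4786
Node (0,0) S=55.0000: V=(p*·21.1528+(1−p*)·23.6912)/1.06=21.7515; Δ=(21.1528−23.6912)/(78.1000−51.7000)=-0.0962; B=V−Δ·S=27.0400
Check: Δ(0,0)·S0 + B(0,0) = 21.7515 = V0.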